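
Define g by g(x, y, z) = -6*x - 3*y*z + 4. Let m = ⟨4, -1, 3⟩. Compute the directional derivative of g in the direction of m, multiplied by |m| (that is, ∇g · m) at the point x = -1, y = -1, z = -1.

-18

∂g/∂x = -6
∂g/∂y = -3*z
∂g/∂z = -3*y
∇g at (-1, -1, -1) = (-6, 3, 3)
∇g · m = (-6)(4) + (3)(-1) + (3)(3) = -18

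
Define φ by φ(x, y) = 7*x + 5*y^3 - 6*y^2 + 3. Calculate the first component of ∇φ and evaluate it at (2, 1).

(∇φ)_1 = ∂φ/∂x = 7
At (2, 1): 7.

7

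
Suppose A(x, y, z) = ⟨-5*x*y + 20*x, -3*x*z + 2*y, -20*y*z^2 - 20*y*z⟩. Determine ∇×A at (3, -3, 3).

(∇×A)₁ = ∂A₃/∂y − ∂A₂/∂z = 3*x - 20*z^2 - 20*z
(∇×A)₂ = ∂A₁/∂z − ∂A₃/∂x = 0
(∇×A)₃ = ∂A₂/∂x − ∂A₁/∂y = 5*x - 3*z
∇×A = (3*x - 20*z^2 - 20*z, 0, 5*x - 3*z)
At (3, -3, 3): (-231, 0, 6).

(-231, 0, 6)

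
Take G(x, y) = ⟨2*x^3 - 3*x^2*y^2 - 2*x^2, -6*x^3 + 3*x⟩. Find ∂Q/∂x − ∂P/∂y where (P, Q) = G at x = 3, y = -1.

-213

∂G₂/∂x = -18*x^2 + 3
∂G₁/∂y = -6*x^2*y
Scalar curl = 6*x^2*y - 18*x^2 + 3
At (3, -1): -213.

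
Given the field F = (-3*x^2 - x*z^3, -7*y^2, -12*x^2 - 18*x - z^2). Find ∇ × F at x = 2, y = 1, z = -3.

(0, 12, 0)

(∇×F)₁ = ∂F₃/∂y − ∂F₂/∂z = 0
(∇×F)₂ = ∂F₁/∂z − ∂F₃/∂x = -3*x*z^2 + 24*x + 18
(∇×F)₃ = ∂F₂/∂x − ∂F₁/∂y = 0
∇×F = (0, -3*x*z^2 + 24*x + 18, 0)
At (2, 1, -3): (0, 12, 0).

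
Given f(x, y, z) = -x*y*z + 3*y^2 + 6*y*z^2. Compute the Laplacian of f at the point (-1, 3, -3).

∂²f/∂x² = 0
∂²f/∂y² = 6
∂²f/∂z² = 12*y
∇²f = 12*y + 6
At (-1, 3, -3): 42.

42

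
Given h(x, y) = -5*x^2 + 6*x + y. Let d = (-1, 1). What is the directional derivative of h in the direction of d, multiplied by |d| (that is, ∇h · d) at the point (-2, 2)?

∂h/∂x = -10*x + 6
∂h/∂y = 1
∇h at (-2, 2) = (26, 1)
∇h · d = (26)(-1) + (1)(1) = -25

-25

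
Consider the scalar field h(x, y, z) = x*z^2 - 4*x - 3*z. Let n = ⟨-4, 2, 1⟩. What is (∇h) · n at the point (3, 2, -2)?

-15

∂h/∂x = z^2 - 4
∂h/∂y = 0
∂h/∂z = 2*x*z - 3
∇h at (3, 2, -2) = (0, 0, -15)
∇h · n = (0)(-4) + (0)(2) + (-15)(1) = -15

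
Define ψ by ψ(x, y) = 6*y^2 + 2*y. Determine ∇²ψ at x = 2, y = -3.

∂²ψ/∂x² = 0
∂²ψ/∂y² = 12
∇²ψ = 12
At (2, -3): 12.

12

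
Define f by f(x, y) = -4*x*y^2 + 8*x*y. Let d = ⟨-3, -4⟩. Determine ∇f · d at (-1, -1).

100

∂f/∂x = -4*y^2 + 8*y
∂f/∂y = -8*x*y + 8*x
∇f at (-1, -1) = (-12, -16)
∇f · d = (-12)(-3) + (-16)(-4) = 100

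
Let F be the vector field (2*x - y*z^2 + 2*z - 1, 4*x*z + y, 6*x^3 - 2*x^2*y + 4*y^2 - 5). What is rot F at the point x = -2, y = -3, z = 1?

(∇×F)₁ = ∂F₃/∂y − ∂F₂/∂z = -2*x^2 - 4*x + 8*y
(∇×F)₂ = ∂F₁/∂z − ∂F₃/∂x = -18*x^2 + 4*x*y - 2*y*z + 2
(∇×F)₃ = ∂F₂/∂x − ∂F₁/∂y = z^2 + 4*z
∇×F = (-2*x^2 - 4*x + 8*y, -18*x^2 + 4*x*y - 2*y*z + 2, z^2 + 4*z)
At (-2, -3, 1): (-24, -40, 5).

(-24, -40, 5)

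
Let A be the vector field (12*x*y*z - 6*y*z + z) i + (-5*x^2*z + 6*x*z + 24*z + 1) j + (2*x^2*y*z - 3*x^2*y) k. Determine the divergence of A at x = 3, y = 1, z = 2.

42

∂A₁/∂x = 12*y*z
∂A₂/∂y = 0
∂A₃/∂z = 2*x^2*y
∇·A = 2*x^2*y + 12*y*z
At (3, 1, 2): 42.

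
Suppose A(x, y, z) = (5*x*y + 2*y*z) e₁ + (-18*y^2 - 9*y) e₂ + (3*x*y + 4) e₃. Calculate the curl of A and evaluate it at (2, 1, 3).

(6, -1, -16)

(∇×A)₁ = ∂A₃/∂y − ∂A₂/∂z = 3*x
(∇×A)₂ = ∂A₁/∂z − ∂A₃/∂x = -y
(∇×A)₃ = ∂A₂/∂x − ∂A₁/∂y = -5*x - 2*z
∇×A = (3*x, -y, -5*x - 2*z)
At (2, 1, 3): (6, -1, -16).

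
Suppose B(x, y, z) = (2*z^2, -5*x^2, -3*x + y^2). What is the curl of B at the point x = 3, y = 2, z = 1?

(∇×B)₁ = ∂B₃/∂y − ∂B₂/∂z = 2*y
(∇×B)₂ = ∂B₁/∂z − ∂B₃/∂x = 4*z + 3
(∇×B)₃ = ∂B₂/∂x − ∂B₁/∂y = -10*x
∇×B = (2*y, 4*z + 3, -10*x)
At (3, 2, 1): (4, 7, -30).

(4, 7, -30)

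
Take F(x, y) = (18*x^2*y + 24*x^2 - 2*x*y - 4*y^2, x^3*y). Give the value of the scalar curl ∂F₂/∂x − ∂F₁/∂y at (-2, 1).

∂F₂/∂x = 3*x^2*y
∂F₁/∂y = 18*x^2 - 2*x - 8*y
Scalar curl = 3*x^2*y - 18*x^2 + 2*x + 8*y
At (-2, 1): -56.

-56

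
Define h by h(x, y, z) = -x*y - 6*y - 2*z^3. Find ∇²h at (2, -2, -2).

24

∂²h/∂x² = 0
∂²h/∂y² = 0
∂²h/∂z² = -12*z
∇²h = -12*z
At (2, -2, -2): 24.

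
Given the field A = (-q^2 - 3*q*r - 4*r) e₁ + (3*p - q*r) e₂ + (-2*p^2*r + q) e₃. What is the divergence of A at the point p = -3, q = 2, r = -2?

∂A₁/∂p = 0
∂A₂/∂q = -r
∂A₃/∂r = -2*p^2
∇·A = -2*p^2 - r
At (-3, 2, -2): -16.

-16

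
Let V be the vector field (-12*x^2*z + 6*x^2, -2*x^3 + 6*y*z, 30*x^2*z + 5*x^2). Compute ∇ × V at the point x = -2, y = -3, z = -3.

(18, -388, -24)

(∇×V)₁ = ∂V₃/∂y − ∂V₂/∂z = -6*y
(∇×V)₂ = ∂V₁/∂z − ∂V₃/∂x = -12*x^2 - 60*x*z - 10*x
(∇×V)₃ = ∂V₂/∂x − ∂V₁/∂y = -6*x^2
∇×V = (-6*y, -12*x^2 - 60*x*z - 10*x, -6*x^2)
At (-2, -3, -3): (18, -388, -24).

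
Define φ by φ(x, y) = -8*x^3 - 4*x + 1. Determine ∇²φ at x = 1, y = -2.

∂²φ/∂x² = -48*x
∂²φ/∂y² = 0
∇²φ = -48*x
At (1, -2): -48.

-48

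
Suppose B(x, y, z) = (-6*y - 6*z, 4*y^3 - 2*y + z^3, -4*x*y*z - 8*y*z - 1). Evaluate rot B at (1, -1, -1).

(∇×B)₁ = ∂B₃/∂y − ∂B₂/∂z = -4*x*z - 3*z^2 - 8*z
(∇×B)₂ = ∂B₁/∂z − ∂B₃/∂x = 4*y*z - 6
(∇×B)₃ = ∂B₂/∂x − ∂B₁/∂y = 6
∇×B = (-4*x*z - 3*z^2 - 8*z, 4*y*z - 6, 6)
At (1, -1, -1): (9, -2, 6).

(9, -2, 6)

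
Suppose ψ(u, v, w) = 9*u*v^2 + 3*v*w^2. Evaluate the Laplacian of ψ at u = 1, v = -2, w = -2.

6

∂²ψ/∂u² = 0
∂²ψ/∂v² = 18*u
∂²ψ/∂w² = 6*v
∇²ψ = 18*u + 6*v
At (1, -2, -2): 6.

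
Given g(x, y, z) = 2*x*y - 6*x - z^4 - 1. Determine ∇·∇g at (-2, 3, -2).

-48

∂²g/∂x² = 0
∂²g/∂y² = 0
∂²g/∂z² = -12*z^2
∇²g = -12*z^2
At (-2, 3, -2): -48.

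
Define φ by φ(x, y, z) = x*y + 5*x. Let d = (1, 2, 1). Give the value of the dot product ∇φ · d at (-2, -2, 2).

-1

∂φ/∂x = y + 5
∂φ/∂y = x
∂φ/∂z = 0
∇φ at (-2, -2, 2) = (3, -2, 0)
∇φ · d = (3)(1) + (-2)(2) + (0)(1) = -1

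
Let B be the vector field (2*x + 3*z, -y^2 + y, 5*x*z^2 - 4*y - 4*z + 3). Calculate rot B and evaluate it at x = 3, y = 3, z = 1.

(-4, -2, 0)

(∇×B)₁ = ∂B₃/∂y − ∂B₂/∂z = -4
(∇×B)₂ = ∂B₁/∂z − ∂B₃/∂x = -5*z^2 + 3
(∇×B)₃ = ∂B₂/∂x − ∂B₁/∂y = 0
∇×B = (-4, -5*z^2 + 3, 0)
At (3, 3, 1): (-4, -2, 0).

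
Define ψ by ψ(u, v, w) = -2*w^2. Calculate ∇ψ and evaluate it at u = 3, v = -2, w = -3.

(0, 0, 12)

∂ψ/∂u = 0
∂ψ/∂v = 0
∂ψ/∂w = -4*w
∇ψ = (0, 0, -4*w)
At (3, -2, -3): (0, 0, 12).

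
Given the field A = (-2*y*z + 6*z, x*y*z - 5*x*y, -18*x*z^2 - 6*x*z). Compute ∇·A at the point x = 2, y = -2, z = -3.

188

∂A₁/∂x = 0
∂A₂/∂y = x*z - 5*x
∂A₃/∂z = -36*x*z - 6*x
∇·A = -35*x*z - 11*x
At (2, -2, -3): 188.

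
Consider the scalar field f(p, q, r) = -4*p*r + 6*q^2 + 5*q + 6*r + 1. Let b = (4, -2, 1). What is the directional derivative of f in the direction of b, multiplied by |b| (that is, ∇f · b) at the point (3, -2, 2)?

∂f/∂p = -4*r
∂f/∂q = 12*q + 5
∂f/∂r = -4*p + 6
∇f at (3, -2, 2) = (-8, -19, -6)
∇f · b = (-8)(4) + (-19)(-2) + (-6)(1) = 0

0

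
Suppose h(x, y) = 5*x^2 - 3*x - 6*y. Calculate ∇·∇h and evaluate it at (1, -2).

∂²h/∂x² = 10
∂²h/∂y² = 0
∇²h = 10
At (1, -2): 10.

10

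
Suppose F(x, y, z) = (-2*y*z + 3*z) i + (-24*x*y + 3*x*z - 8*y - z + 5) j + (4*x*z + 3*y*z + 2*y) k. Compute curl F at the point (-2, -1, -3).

(∇×F)₁ = ∂F₃/∂y − ∂F₂/∂z = -3*x + 3*z + 3
(∇×F)₂ = ∂F₁/∂z − ∂F₃/∂x = -2*y - 4*z + 3
(∇×F)₃ = ∂F₂/∂x − ∂F₁/∂y = -24*y + 5*z
∇×F = (-3*x + 3*z + 3, -2*y - 4*z + 3, -24*y + 5*z)
At (-2, -1, -3): (0, 17, 9).

(0, 17, 9)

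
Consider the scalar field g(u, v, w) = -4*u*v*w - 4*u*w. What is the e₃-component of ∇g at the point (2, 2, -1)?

-24

(∇g)_3 = ∂g/∂w = -4*u*v - 4*u
At (2, 2, -1): -24.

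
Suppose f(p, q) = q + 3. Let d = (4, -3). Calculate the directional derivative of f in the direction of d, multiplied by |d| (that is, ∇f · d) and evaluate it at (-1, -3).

-3

∂f/∂p = 0
∂f/∂q = 1
∇f at (-1, -3) = (0, 1)
∇f · d = (0)(4) + (1)(-3) = -3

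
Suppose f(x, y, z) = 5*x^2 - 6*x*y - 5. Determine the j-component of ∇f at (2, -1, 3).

(∇f)_2 = ∂f/∂y = -6*x
At (2, -1, 3): -12.

-12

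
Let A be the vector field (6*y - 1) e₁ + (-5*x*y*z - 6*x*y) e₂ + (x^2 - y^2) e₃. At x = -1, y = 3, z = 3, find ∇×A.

(∇×A)₁ = ∂A₃/∂y − ∂A₂/∂z = 5*x*y - 2*y
(∇×A)₂ = ∂A₁/∂z − ∂A₃/∂x = -2*x
(∇×A)₃ = ∂A₂/∂x − ∂A₁/∂y = -5*y*z - 6*y - 6
∇×A = (5*x*y - 2*y, -2*x, -5*y*z - 6*y - 6)
At (-1, 3, 3): (-21, 2, -69).

(-21, 2, -69)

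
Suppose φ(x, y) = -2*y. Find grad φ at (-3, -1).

∂φ/∂x = 0
∂φ/∂y = -2
∇φ = (0, -2)
At (-3, -1): (0, -2).

(0, -2)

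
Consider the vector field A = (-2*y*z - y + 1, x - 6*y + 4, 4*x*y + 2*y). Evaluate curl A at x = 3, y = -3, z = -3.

(14, 18, -4)

(∇×A)₁ = ∂A₃/∂y − ∂A₂/∂z = 4*x + 2
(∇×A)₂ = ∂A₁/∂z − ∂A₃/∂x = -6*y
(∇×A)₃ = ∂A₂/∂x − ∂A₁/∂y = 2*z + 2
∇×A = (4*x + 2, -6*y, 2*z + 2)
At (3, -3, -3): (14, 18, -4).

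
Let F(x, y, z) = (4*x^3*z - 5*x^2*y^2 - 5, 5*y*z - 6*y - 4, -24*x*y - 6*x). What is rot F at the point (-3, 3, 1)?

(57, -30, 270)

(∇×F)₁ = ∂F₃/∂y − ∂F₂/∂z = -24*x - 5*y
(∇×F)₂ = ∂F₁/∂z − ∂F₃/∂x = 4*x^3 + 24*y + 6
(∇×F)₃ = ∂F₂/∂x − ∂F₁/∂y = 10*x^2*y
∇×F = (-24*x - 5*y, 4*x^3 + 24*y + 6, 10*x^2*y)
At (-3, 3, 1): (57, -30, 270).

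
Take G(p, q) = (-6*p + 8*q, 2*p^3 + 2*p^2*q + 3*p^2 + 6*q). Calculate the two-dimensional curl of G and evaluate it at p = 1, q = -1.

∂G₂/∂p = 6*p^2 + 4*p*q + 6*p
∂G₁/∂q = 8
Scalar curl = 6*p^2 + 4*p*q + 6*p - 8
At (1, -1): 0.

0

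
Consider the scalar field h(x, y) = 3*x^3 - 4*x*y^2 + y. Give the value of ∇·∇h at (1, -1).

10

∂²h/∂x² = 18*x
∂²h/∂y² = -8*x
∇²h = 10*x
At (1, -1): 10.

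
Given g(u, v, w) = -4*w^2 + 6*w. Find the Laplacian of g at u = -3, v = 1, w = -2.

∂²g/∂u² = 0
∂²g/∂v² = 0
∂²g/∂w² = -8
∇²g = -8
At (-3, 1, -2): -8.

-8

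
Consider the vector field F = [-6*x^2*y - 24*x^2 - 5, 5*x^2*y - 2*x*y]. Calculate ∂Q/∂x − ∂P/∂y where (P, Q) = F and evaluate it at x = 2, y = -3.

-30

∂F₂/∂x = 10*x*y - 2*y
∂F₁/∂y = -6*x^2
Scalar curl = 6*x^2 + 10*x*y - 2*y
At (2, -3): -30.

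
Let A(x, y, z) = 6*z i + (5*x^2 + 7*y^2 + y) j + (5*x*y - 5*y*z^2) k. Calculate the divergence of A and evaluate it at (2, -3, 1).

-11

∂A₁/∂x = 0
∂A₂/∂y = 14*y + 1
∂A₃/∂z = -10*y*z
∇·A = -10*y*z + 14*y + 1
At (2, -3, 1): -11.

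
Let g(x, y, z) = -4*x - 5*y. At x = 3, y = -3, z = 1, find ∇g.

(-4, -5, 0)

∂g/∂x = -4
∂g/∂y = -5
∂g/∂z = 0
∇g = (-4, -5, 0)
At (3, -3, 1): (-4, -5, 0).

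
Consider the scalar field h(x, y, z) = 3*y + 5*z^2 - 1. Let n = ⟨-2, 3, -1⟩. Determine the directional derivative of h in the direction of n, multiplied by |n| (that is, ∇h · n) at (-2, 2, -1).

∂h/∂x = 0
∂h/∂y = 3
∂h/∂z = 10*z
∇h at (-2, 2, -1) = (0, 3, -10)
∇h · n = (0)(-2) + (3)(3) + (-10)(-1) = 19

19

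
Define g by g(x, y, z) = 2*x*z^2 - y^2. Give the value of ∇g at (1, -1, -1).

∂g/∂x = 2*z^2
∂g/∂y = -2*y
∂g/∂z = 4*x*z
∇g = (2*z^2, -2*y, 4*x*z)
At (1, -1, -1): (2, 2, -4).

(2, 2, -4)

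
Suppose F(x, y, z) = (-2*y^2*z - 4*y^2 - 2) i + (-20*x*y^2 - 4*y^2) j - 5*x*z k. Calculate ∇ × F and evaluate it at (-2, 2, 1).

(0, -3, -56)

(∇×F)₁ = ∂F₃/∂y − ∂F₂/∂z = 0
(∇×F)₂ = ∂F₁/∂z − ∂F₃/∂x = -2*y^2 + 5*z
(∇×F)₃ = ∂F₂/∂x − ∂F₁/∂y = -20*y^2 + 4*y*z + 8*y
∇×F = (0, -2*y^2 + 5*z, -20*y^2 + 4*y*z + 8*y)
At (-2, 2, 1): (0, -3, -56).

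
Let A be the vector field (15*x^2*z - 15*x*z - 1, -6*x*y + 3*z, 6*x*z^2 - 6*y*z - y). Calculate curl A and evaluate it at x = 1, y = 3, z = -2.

(8, -24, -18)

(∇×A)₁ = ∂A₃/∂y − ∂A₂/∂z = -6*z - 4
(∇×A)₂ = ∂A₁/∂z − ∂A₃/∂x = 15*x^2 - 15*x - 6*z^2
(∇×A)₃ = ∂A₂/∂x − ∂A₁/∂y = -6*y
∇×A = (-6*z - 4, 15*x^2 - 15*x - 6*z^2, -6*y)
At (1, 3, -2): (8, -24, -18).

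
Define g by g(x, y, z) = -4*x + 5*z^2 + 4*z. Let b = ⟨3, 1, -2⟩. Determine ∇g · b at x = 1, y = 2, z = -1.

∂g/∂x = -4
∂g/∂y = 0
∂g/∂z = 10*z + 4
∇g at (1, 2, -1) = (-4, 0, -6)
∇g · b = (-4)(3) + (0)(1) + (-6)(-2) = 0

0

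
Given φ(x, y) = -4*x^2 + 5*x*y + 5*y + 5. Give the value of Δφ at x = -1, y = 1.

∂²φ/∂x² = -8
∂²φ/∂y² = 0
∇²φ = -8
At (-1, 1): -8.

-8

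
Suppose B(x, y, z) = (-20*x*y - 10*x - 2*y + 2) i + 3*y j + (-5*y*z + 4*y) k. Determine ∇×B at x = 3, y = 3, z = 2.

(∇×B)₁ = ∂B₃/∂y − ∂B₂/∂z = -5*z + 4
(∇×B)₂ = ∂B₁/∂z − ∂B₃/∂x = 0
(∇×B)₃ = ∂B₂/∂x − ∂B₁/∂y = 20*x + 2
∇×B = (-5*z + 4, 0, 20*x + 2)
At (3, 3, 2): (-6, 0, 62).

(-6, 0, 62)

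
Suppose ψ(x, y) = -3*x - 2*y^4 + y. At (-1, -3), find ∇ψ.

∂ψ/∂x = -3
∂ψ/∂y = -8*y^3 + 1
∇ψ = (-3, -8*y^3 + 1)
At (-1, -3): (-3, 217).

(-3, 217)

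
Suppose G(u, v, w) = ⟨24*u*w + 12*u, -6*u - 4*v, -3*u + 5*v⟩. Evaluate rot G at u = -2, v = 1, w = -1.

(∇×G)₁ = ∂G₃/∂v − ∂G₂/∂w = 5
(∇×G)₂ = ∂G₁/∂w − ∂G₃/∂u = 24*u + 3
(∇×G)₃ = ∂G₂/∂u − ∂G₁/∂v = -6
∇×G = (5, 24*u + 3, -6)
At (-2, 1, -1): (5, -45, -6).

(5, -45, -6)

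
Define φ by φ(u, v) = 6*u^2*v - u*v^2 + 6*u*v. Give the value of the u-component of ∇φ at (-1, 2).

-16

(∇φ)_1 = ∂φ/∂u = 12*u*v - v^2 + 6*v
At (-1, 2): -16.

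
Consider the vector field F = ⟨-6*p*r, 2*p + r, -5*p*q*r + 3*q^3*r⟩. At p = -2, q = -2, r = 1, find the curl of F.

(45, 2, 2)

(∇×F)₁ = ∂F₃/∂q − ∂F₂/∂r = -5*p*r + 9*q^2*r - 1
(∇×F)₂ = ∂F₁/∂r − ∂F₃/∂p = -6*p + 5*q*r
(∇×F)₃ = ∂F₂/∂p − ∂F₁/∂q = 2
∇×F = (-5*p*r + 9*q^2*r - 1, -6*p + 5*q*r, 2)
At (-2, -2, 1): (45, 2, 2).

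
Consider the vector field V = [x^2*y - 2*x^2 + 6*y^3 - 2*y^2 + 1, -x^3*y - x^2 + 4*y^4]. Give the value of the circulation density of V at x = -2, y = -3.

-138

∂V₂/∂x = -3*x^2*y - 2*x
∂V₁/∂y = x^2 + 18*y^2 - 4*y
Scalar curl = -3*x^2*y - x^2 - 2*x - 18*y^2 + 4*y
At (-2, -3): -138.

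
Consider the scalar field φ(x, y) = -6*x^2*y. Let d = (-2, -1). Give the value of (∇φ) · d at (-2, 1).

∂φ/∂x = -12*x*y
∂φ/∂y = -6*x^2
∇φ at (-2, 1) = (24, -24)
∇φ · d = (24)(-2) + (-24)(-1) = -24

-24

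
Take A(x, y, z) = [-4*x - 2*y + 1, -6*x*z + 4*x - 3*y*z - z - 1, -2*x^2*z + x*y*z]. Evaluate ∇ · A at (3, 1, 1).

-22

∂A₁/∂x = -4
∂A₂/∂y = -3*z
∂A₃/∂z = -2*x^2 + x*y
∇·A = -2*x^2 + x*y - 3*z - 4
At (3, 1, 1): -22.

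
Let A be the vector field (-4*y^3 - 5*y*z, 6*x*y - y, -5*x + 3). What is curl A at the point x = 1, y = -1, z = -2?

(0, 10, -4)

(∇×A)₁ = ∂A₃/∂y − ∂A₂/∂z = 0
(∇×A)₂ = ∂A₁/∂z − ∂A₃/∂x = -5*y + 5
(∇×A)₃ = ∂A₂/∂x − ∂A₁/∂y = 12*y^2 + 6*y + 5*z
∇×A = (0, -5*y + 5, 12*y^2 + 6*y + 5*z)
At (1, -1, -2): (0, 10, -4).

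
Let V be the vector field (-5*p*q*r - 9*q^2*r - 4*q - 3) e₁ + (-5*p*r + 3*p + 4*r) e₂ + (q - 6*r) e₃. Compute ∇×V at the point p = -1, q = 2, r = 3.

(∇×V)₁ = ∂V₃/∂q − ∂V₂/∂r = 5*p - 3
(∇×V)₂ = ∂V₁/∂r − ∂V₃/∂p = -5*p*q - 9*q^2
(∇×V)₃ = ∂V₂/∂p − ∂V₁/∂q = 5*p*r + 18*q*r - 5*r + 7
∇×V = (5*p - 3, -5*p*q - 9*q^2, 5*p*r + 18*q*r - 5*r + 7)
At (-1, 2, 3): (-8, -26, 85).

(-8, -26, 85)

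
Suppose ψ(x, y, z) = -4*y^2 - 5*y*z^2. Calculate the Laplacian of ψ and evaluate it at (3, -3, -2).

22

∂²ψ/∂x² = 0
∂²ψ/∂y² = -8
∂²ψ/∂z² = -10*y
∇²ψ = -10*y - 8
At (3, -3, -2): 22.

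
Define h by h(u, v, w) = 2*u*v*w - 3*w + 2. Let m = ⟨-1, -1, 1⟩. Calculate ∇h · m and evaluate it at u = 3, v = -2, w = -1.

∂h/∂u = 2*v*w
∂h/∂v = 2*u*w
∂h/∂w = 2*u*v - 3
∇h at (3, -2, -1) = (4, -6, -15)
∇h · m = (4)(-1) + (-6)(-1) + (-15)(1) = -13

-13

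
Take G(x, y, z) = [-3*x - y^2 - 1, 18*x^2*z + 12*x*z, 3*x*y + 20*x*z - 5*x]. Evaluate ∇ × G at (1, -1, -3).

(∇×G)₁ = ∂G₃/∂y − ∂G₂/∂z = -18*x^2 - 9*x
(∇×G)₂ = ∂G₁/∂z − ∂G₃/∂x = -3*y - 20*z + 5
(∇×G)₃ = ∂G₂/∂x − ∂G₁/∂y = 36*x*z + 2*y + 12*z
∇×G = (-18*x^2 - 9*x, -3*y - 20*z + 5, 36*x*z + 2*y + 12*z)
At (1, -1, -3): (-27, 68, -146).

(-27, 68, -146)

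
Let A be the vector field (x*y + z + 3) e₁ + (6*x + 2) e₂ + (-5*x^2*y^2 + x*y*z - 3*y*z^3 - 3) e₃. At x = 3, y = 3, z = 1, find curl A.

(-270, 268, 3)

(∇×A)₁ = ∂A₃/∂y − ∂A₂/∂z = -10*x^2*y + x*z - 3*z^3
(∇×A)₂ = ∂A₁/∂z − ∂A₃/∂x = 10*x*y^2 - y*z + 1
(∇×A)₃ = ∂A₂/∂x − ∂A₁/∂y = -x + 6
∇×A = (-10*x^2*y + x*z - 3*z^3, 10*x*y^2 - y*z + 1, -x + 6)
At (3, 3, 1): (-270, 268, 3).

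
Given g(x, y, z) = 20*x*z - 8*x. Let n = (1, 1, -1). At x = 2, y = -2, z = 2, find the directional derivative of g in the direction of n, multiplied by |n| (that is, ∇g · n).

∂g/∂x = 20*z - 8
∂g/∂y = 0
∂g/∂z = 20*x
∇g at (2, -2, 2) = (32, 0, 40)
∇g · n = (32)(1) + (0)(1) + (40)(-1) = -8

-8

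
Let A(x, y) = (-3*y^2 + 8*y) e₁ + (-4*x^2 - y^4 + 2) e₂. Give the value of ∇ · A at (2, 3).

-108

∂A₁/∂x = 0
∂A₂/∂y = -4*y^3
∇·A = -4*y^3
At (2, 3): -108.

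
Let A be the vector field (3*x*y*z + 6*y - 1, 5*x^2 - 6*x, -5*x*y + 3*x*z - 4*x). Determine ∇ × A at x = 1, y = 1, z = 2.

(-5, 6, -8)

(∇×A)₁ = ∂A₃/∂y − ∂A₂/∂z = -5*x
(∇×A)₂ = ∂A₁/∂z − ∂A₃/∂x = 3*x*y + 5*y - 3*z + 4
(∇×A)₃ = ∂A₂/∂x − ∂A₁/∂y = -3*x*z + 10*x - 12
∇×A = (-5*x, 3*x*y + 5*y - 3*z + 4, -3*x*z + 10*x - 12)
At (1, 1, 2): (-5, 6, -8).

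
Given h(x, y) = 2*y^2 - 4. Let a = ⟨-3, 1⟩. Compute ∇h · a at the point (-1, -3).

-12

∂h/∂x = 0
∂h/∂y = 4*y
∇h at (-1, -3) = (0, -12)
∇h · a = (0)(-3) + (-12)(1) = -12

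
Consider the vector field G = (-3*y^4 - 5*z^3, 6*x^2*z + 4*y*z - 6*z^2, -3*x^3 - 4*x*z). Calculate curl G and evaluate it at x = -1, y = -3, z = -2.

(-18, -59, -300)

(∇×G)₁ = ∂G₃/∂y − ∂G₂/∂z = -6*x^2 - 4*y + 12*z
(∇×G)₂ = ∂G₁/∂z − ∂G₃/∂x = 9*x^2 - 15*z^2 + 4*z
(∇×G)₃ = ∂G₂/∂x − ∂G₁/∂y = 12*x*z + 12*y^3
∇×G = (-6*x^2 - 4*y + 12*z, 9*x^2 - 15*z^2 + 4*z, 12*x*z + 12*y^3)
At (-1, -3, -2): (-18, -59, -300).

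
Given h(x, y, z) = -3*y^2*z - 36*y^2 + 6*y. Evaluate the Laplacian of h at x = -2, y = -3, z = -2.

∂²h/∂x² = 0
∂²h/∂y² = -6*(z + 12)
∂²h/∂z² = 0
∇²h = -6*z - 72
At (-2, -3, -2): -60.

-60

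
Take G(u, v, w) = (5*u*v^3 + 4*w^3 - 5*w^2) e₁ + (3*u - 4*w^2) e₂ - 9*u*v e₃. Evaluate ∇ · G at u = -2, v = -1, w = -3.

∂G₁/∂u = 5*v^3
∂G₂/∂v = 0
∂G₃/∂w = 0
∇·G = 5*v^3
At (-2, -1, -3): -5.

-5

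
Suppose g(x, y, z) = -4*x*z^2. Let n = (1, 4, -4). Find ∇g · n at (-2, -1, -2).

112

∂g/∂x = -4*z^2
∂g/∂y = 0
∂g/∂z = -8*x*z
∇g at (-2, -1, -2) = (-16, 0, -32)
∇g · n = (-16)(1) + (0)(4) + (-32)(-4) = 112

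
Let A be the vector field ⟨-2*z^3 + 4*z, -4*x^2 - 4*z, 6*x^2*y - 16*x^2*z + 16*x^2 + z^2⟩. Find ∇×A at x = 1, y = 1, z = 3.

(∇×A)₁ = ∂A₃/∂y − ∂A₂/∂z = 6*x^2 + 4
(∇×A)₂ = ∂A₁/∂z − ∂A₃/∂x = -12*x*y + 32*x*z - 32*x - 6*z^2 + 4
(∇×A)₃ = ∂A₂/∂x − ∂A₁/∂y = -8*x
∇×A = (6*x^2 + 4, -12*x*y + 32*x*z - 32*x - 6*z^2 + 4, -8*x)
At (1, 1, 3): (10, 2, -8).

(10, 2, -8)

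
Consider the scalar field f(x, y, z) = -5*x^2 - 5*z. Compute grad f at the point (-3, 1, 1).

(30, 0, -5)

∂f/∂x = -10*x
∂f/∂y = 0
∂f/∂z = -5
∇f = (-10*x, 0, -5)
At (-3, 1, 1): (30, 0, -5).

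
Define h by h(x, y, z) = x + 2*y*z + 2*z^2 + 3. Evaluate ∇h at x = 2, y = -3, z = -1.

(1, -2, -10)

∂h/∂x = 1
∂h/∂y = 2*z
∂h/∂z = 2*y + 4*z
∇h = (1, 2*z, 2*y + 4*z)
At (2, -3, -1): (1, -2, -10).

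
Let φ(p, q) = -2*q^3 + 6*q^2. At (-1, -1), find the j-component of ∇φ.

(∇φ)_2 = ∂φ/∂q = -6*q^2 + 12*q
At (-1, -1): -18.

-18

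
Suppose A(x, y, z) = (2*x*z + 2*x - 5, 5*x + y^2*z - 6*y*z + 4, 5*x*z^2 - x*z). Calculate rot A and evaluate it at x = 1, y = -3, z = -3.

(∇×A)₁ = ∂A₃/∂y − ∂A₂/∂z = -y^2 + 6*y
(∇×A)₂ = ∂A₁/∂z − ∂A₃/∂x = 2*x - 5*z^2 + z
(∇×A)₃ = ∂A₂/∂x − ∂A₁/∂y = 5
∇×A = (-y^2 + 6*y, 2*x - 5*z^2 + z, 5)
At (1, -3, -3): (-27, -46, 5).

(-27, -46, 5)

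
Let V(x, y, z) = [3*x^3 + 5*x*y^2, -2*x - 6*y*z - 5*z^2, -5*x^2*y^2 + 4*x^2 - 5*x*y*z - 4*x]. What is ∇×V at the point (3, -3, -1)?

(∇×V)₁ = ∂V₃/∂y − ∂V₂/∂z = -10*x^2*y - 5*x*z + 6*y + 10*z
(∇×V)₂ = ∂V₁/∂z − ∂V₃/∂x = 10*x*y^2 - 8*x + 5*y*z + 4
(∇×V)₃ = ∂V₂/∂x − ∂V₁/∂y = -10*x*y - 2
∇×V = (-10*x^2*y - 5*x*z + 6*y + 10*z, 10*x*y^2 - 8*x + 5*y*z + 4, -10*x*y - 2)
At (3, -3, -1): (257, 265, 88).

(257, 265, 88)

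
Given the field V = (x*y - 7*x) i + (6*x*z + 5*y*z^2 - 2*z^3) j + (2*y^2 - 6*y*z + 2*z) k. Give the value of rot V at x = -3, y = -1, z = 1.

(∇×V)₁ = ∂V₃/∂y − ∂V₂/∂z = -6*x - 10*y*z + 4*y + 6*z^2 - 6*z
(∇×V)₂ = ∂V₁/∂z − ∂V₃/∂x = 0
(∇×V)₃ = ∂V₂/∂x − ∂V₁/∂y = -x + 6*z
∇×V = (-6*x - 10*y*z + 4*y + 6*z^2 - 6*z, 0, -x + 6*z)
At (-3, -1, 1): (24, 0, 9).

(24, 0, 9)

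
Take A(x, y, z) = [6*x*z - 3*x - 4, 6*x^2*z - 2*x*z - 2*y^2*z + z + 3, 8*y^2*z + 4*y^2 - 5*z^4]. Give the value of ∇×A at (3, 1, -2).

(-71, 18, -68)

(∇×A)₁ = ∂A₃/∂y − ∂A₂/∂z = -6*x^2 + 2*x + 2*y^2 + 16*y*z + 8*y - 1
(∇×A)₂ = ∂A₁/∂z − ∂A₃/∂x = 6*x
(∇×A)₃ = ∂A₂/∂x − ∂A₁/∂y = 12*x*z - 2*z
∇×A = (-6*x^2 + 2*x + 2*y^2 + 16*y*z + 8*y - 1, 6*x, 12*x*z - 2*z)
At (3, 1, -2): (-71, 18, -68).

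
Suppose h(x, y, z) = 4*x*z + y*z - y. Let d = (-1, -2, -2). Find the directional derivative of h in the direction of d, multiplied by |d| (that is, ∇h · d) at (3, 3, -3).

-10

∂h/∂x = 4*z
∂h/∂y = z - 1
∂h/∂z = 4*x + y
∇h at (3, 3, -3) = (-12, -4, 15)
∇h · d = (-12)(-1) + (-4)(-2) + (15)(-2) = -10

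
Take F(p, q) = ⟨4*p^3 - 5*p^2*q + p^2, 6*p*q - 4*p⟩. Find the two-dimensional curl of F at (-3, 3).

59

∂F₂/∂p = 6*q - 4
∂F₁/∂q = -5*p^2
Scalar curl = 5*p^2 + 6*q - 4
At (-3, 3): 59.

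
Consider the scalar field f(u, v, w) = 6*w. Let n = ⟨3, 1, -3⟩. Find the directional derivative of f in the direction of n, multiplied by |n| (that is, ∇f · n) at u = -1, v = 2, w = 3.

-18

∂f/∂u = 0
∂f/∂v = 0
∂f/∂w = 6
∇f at (-1, 2, 3) = (0, 0, 6)
∇f · n = (0)(3) + (0)(1) + (6)(-3) = -18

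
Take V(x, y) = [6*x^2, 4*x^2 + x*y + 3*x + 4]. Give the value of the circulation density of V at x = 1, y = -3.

∂V₂/∂x = 8*x + y + 3
∂V₁/∂y = 0
Scalar curl = 8*x + y + 3
At (1, -3): 8.

8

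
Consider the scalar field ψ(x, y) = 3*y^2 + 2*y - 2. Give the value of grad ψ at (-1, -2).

∂ψ/∂x = 0
∂ψ/∂y = 6*y + 2
∇ψ = (0, 6*y + 2)
At (-1, -2): (0, -10).

(0, -10)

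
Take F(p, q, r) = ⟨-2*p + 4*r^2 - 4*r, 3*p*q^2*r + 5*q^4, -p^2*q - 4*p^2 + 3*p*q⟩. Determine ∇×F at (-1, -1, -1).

(∇×F)₁ = ∂F₃/∂q − ∂F₂/∂r = -p^2 - 3*p*q^2 + 3*p
(∇×F)₂ = ∂F₁/∂r − ∂F₃/∂p = 2*p*q + 8*p - 3*q + 8*r - 4
(∇×F)₃ = ∂F₂/∂p − ∂F₁/∂q = 3*q^2*r
∇×F = (-p^2 - 3*p*q^2 + 3*p, 2*p*q + 8*p - 3*q + 8*r - 4, 3*q^2*r)
At (-1, -1, -1): (-1, -15, -3).

(-1, -15, -3)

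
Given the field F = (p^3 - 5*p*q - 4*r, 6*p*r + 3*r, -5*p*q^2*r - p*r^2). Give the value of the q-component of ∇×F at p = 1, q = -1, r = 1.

2

(∇×F)_2 = ∂F₁/∂r − ∂F₃/∂p
= -4 − (-5*q^2*r - r^2)
= 5*q^2*r + r^2 - 4
At (1, -1, 1): 2.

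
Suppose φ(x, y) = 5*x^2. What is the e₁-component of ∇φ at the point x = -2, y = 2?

(∇φ)_1 = ∂φ/∂x = 10*x
At (-2, 2): -20.

-20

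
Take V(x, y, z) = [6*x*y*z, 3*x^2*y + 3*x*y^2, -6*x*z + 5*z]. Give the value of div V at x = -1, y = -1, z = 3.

∂V₁/∂x = 6*y*z
∂V₂/∂y = 3*x^2 + 6*x*y
∂V₃/∂z = -6*x + 5
∇·V = 3*x^2 + 6*x*y - 6*x + 6*y*z + 5
At (-1, -1, 3): 2.

2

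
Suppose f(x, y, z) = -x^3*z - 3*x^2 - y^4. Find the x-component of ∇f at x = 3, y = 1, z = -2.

(∇f)_1 = ∂f/∂x = -3*x^2*z - 6*x
At (3, 1, -2): 36.

36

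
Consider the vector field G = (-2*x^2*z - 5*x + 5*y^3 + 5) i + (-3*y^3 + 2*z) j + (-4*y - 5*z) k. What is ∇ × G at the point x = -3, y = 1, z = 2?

(-6, -18, -15)

(∇×G)₁ = ∂G₃/∂y − ∂G₂/∂z = -6
(∇×G)₂ = ∂G₁/∂z − ∂G₃/∂x = -2*x^2
(∇×G)₃ = ∂G₂/∂x − ∂G₁/∂y = -15*y^2
∇×G = (-6, -2*x^2, -15*y^2)
At (-3, 1, 2): (-6, -18, -15).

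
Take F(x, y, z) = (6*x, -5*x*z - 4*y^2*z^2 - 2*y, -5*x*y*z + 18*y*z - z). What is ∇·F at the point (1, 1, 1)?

∂F₁/∂x = 6
∂F₂/∂y = -8*y*z^2 - 2
∂F₃/∂z = -5*x*y + 18*y - 1
∇·F = -5*x*y - 8*y*z^2 + 18*y + 3
At (1, 1, 1): 8.

8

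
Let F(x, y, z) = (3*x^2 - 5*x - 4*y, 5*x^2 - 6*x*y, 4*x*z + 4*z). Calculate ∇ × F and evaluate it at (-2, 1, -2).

(0, 8, -22)

(∇×F)₁ = ∂F₃/∂y − ∂F₂/∂z = 0
(∇×F)₂ = ∂F₁/∂z − ∂F₃/∂x = -4*z
(∇×F)₃ = ∂F₂/∂x − ∂F₁/∂y = 10*x - 6*y + 4
∇×F = (0, -4*z, 10*x - 6*y + 4)
At (-2, 1, -2): (0, 8, -22).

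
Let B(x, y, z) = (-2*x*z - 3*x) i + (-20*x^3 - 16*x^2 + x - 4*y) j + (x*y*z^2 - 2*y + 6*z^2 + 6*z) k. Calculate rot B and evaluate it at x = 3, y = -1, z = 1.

(1, -5, -635)

(∇×B)₁ = ∂B₃/∂y − ∂B₂/∂z = x*z^2 - 2
(∇×B)₂ = ∂B₁/∂z − ∂B₃/∂x = -2*x - y*z^2
(∇×B)₃ = ∂B₂/∂x − ∂B₁/∂y = -60*x^2 - 32*x + 1
∇×B = (x*z^2 - 2, -2*x - y*z^2, -60*x^2 - 32*x + 1)
At (3, -1, 1): (1, -5, -635).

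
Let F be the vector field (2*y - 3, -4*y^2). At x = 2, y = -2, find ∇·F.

16

∂F₁/∂x = 0
∂F₂/∂y = -8*y
∇·F = -8*y
At (2, -2): 16.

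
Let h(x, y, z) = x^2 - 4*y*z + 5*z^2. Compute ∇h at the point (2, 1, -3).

∂h/∂x = 2*x
∂h/∂y = -4*z
∂h/∂z = -4*y + 10*z
∇h = (2*x, -4*z, -4*y + 10*z)
At (2, 1, -3): (4, 12, -34).

(4, 12, -34)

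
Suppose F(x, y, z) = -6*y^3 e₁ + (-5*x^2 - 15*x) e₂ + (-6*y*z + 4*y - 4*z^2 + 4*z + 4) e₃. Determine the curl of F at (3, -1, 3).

(-14, 0, -27)

(∇×F)₁ = ∂F₃/∂y − ∂F₂/∂z = -6*z + 4
(∇×F)₂ = ∂F₁/∂z − ∂F₃/∂x = 0
(∇×F)₃ = ∂F₂/∂x − ∂F₁/∂y = -10*x + 18*y^2 - 15
∇×F = (-6*z + 4, 0, -10*x + 18*y^2 - 15)
At (3, -1, 3): (-14, 0, -27).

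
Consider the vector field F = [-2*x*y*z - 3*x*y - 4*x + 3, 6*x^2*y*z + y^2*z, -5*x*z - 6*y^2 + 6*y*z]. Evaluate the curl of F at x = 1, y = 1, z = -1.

(∇×F)₁ = ∂F₃/∂y − ∂F₂/∂z = -6*x^2*y - y^2 - 12*y + 6*z
(∇×F)₂ = ∂F₁/∂z − ∂F₃/∂x = -2*x*y + 5*z
(∇×F)₃ = ∂F₂/∂x − ∂F₁/∂y = 12*x*y*z + 2*x*z + 3*x
∇×F = (-6*x^2*y - y^2 - 12*y + 6*z, -2*x*y + 5*z, 12*x*y*z + 2*x*z + 3*x)
At (1, 1, -1): (-25, -7, -11).

(-25, -7, -11)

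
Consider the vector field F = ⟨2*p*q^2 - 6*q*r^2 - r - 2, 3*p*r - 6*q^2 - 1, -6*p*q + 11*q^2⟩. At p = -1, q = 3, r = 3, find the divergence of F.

-18

∂F₁/∂p = 2*q^2
∂F₂/∂q = -12*q
∂F₃/∂r = 0
∇·F = 2*q^2 - 12*q
At (-1, 3, 3): -18.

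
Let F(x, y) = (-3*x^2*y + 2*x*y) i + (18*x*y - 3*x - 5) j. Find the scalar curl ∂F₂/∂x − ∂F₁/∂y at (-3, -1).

∂F₂/∂x = 18*y - 3
∂F₁/∂y = -3*x^2 + 2*x
Scalar curl = 3*x^2 - 2*x + 18*y - 3
At (-3, -1): 12.

12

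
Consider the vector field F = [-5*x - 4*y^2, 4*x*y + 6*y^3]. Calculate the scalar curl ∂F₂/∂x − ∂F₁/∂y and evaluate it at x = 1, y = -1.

∂F₂/∂x = 4*y
∂F₁/∂y = -8*y
Scalar curl = 12*y
At (1, -1): -12.

-12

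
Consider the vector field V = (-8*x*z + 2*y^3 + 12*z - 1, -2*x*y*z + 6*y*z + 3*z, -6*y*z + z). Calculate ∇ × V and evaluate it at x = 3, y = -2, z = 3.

(∇×V)₁ = ∂V₃/∂y − ∂V₂/∂z = 2*x*y - 6*y - 6*z - 3
(∇×V)₂ = ∂V₁/∂z − ∂V₃/∂x = -8*x + 12
(∇×V)₃ = ∂V₂/∂x − ∂V₁/∂y = -6*y^2 - 2*y*z
∇×V = (2*x*y - 6*y - 6*z - 3, -8*x + 12, -6*y^2 - 2*y*z)
At (3, -2, 3): (-21, -12, -12).

(-21, -12, -12)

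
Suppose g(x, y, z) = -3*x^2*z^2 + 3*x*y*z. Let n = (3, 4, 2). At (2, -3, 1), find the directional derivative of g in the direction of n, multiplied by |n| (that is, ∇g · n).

∂g/∂x = -6*x*z^2 + 3*y*z
∂g/∂y = 3*x*z
∂g/∂z = -6*x^2*z + 3*x*y
∇g at (2, -3, 1) = (-21, 6, -42)
∇g · n = (-21)(3) + (6)(4) + (-42)(2) = -123

-123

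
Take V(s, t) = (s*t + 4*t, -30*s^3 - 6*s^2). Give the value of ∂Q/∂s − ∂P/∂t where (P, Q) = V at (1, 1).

∂V₂/∂s = -90*s^2 - 12*s
∂V₁/∂t = s + 4
Scalar curl = -90*s^2 - 13*s - 4
At (1, 1): -107.

-107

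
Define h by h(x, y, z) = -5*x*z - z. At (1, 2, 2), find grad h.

(-10, 0, -6)

∂h/∂x = -5*z
∂h/∂y = 0
∂h/∂z = -5*x - 1
∇h = (-5*z, 0, -5*x - 1)
At (1, 2, 2): (-10, 0, -6).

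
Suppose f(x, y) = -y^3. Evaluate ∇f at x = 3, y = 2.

∂f/∂x = 0
∂f/∂y = -3*y^2
∇f = (0, -3*y^2)
At (3, 2): (0, -12).

(0, -12)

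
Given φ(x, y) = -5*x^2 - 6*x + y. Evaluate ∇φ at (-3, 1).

∂φ/∂x = -10*x - 6
∂φ/∂y = 1
∇φ = (-10*x - 6, 1)
At (-3, 1): (24, 1).

(24, 1)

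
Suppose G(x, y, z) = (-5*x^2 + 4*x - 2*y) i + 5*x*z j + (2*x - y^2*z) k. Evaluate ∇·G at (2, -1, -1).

-17

∂G₁/∂x = -10*x + 4
∂G₂/∂y = 0
∂G₃/∂z = -y^2
∇·G = -10*x - y^2 + 4
At (2, -1, -1): -17.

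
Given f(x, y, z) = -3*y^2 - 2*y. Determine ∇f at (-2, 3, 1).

(0, -20, 0)

∂f/∂x = 0
∂f/∂y = -6*y - 2
∂f/∂z = 0
∇f = (0, -6*y - 2, 0)
At (-2, 3, 1): (0, -20, 0).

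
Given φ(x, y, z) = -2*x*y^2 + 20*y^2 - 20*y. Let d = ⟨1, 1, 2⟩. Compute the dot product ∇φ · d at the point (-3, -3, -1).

-194

∂φ/∂x = -2*y^2
∂φ/∂y = -4*x*y + 40*y - 20
∂φ/∂z = 0
∇φ at (-3, -3, -1) = (-18, -176, 0)
∇φ · d = (-18)(1) + (-176)(1) + (0)(2) = -194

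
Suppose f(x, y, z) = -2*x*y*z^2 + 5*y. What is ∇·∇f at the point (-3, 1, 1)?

12

∂²f/∂x² = 0
∂²f/∂y² = 0
∂²f/∂z² = -4*x*y
∇²f = -4*x*y
At (-3, 1, 1): 12.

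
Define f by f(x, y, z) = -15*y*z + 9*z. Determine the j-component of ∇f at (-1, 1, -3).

(∇f)_2 = ∂f/∂y = -15*z
At (-1, 1, -3): 45.

45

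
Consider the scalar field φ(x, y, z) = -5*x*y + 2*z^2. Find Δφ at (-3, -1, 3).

4

∂²φ/∂x² = 0
∂²φ/∂y² = 0
∂²φ/∂z² = 4
∇²φ = 4
At (-3, -1, 3): 4.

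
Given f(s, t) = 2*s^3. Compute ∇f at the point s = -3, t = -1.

(54, 0)

∂f/∂s = 6*s^2
∂f/∂t = 0
∇f = (6*s^2, 0)
At (-3, -1): (54, 0).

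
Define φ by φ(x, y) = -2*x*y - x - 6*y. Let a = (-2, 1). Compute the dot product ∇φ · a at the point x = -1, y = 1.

2

∂φ/∂x = -2*y - 1
∂φ/∂y = -2*x - 6
∇φ at (-1, 1) = (-3, -4)
∇φ · a = (-3)(-2) + (-4)(1) = 2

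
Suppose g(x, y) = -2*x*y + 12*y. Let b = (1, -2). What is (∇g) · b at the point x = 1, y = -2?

-16

∂g/∂x = -2*y
∂g/∂y = -2*x + 12
∇g at (1, -2) = (4, 10)
∇g · b = (4)(1) + (10)(-2) = -16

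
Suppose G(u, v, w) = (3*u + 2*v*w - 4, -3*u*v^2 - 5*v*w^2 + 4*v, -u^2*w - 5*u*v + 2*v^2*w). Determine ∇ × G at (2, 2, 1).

(∇×G)₁ = ∂G₃/∂v − ∂G₂/∂w = -5*u + 14*v*w
(∇×G)₂ = ∂G₁/∂w − ∂G₃/∂u = 2*u*w + 7*v
(∇×G)₃ = ∂G₂/∂u − ∂G₁/∂v = -3*v^2 - 2*w
∇×G = (-5*u + 14*v*w, 2*u*w + 7*v, -3*v^2 - 2*w)
At (2, 2, 1): (18, 18, -14).

(18, 18, -14)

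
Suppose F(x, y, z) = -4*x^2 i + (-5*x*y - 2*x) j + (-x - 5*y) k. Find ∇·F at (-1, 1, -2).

∂F₁/∂x = -8*x
∂F₂/∂y = -5*x
∂F₃/∂z = 0
∇·F = -13*x
At (-1, 1, -2): 13.

13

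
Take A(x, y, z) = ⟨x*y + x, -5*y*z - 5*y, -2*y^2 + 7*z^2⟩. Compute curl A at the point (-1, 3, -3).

(3, 0, 1)

(∇×A)₁ = ∂A₃/∂y − ∂A₂/∂z = y
(∇×A)₂ = ∂A₁/∂z − ∂A₃/∂x = 0
(∇×A)₃ = ∂A₂/∂x − ∂A₁/∂y = -x
∇×A = (y, 0, -x)
At (-1, 3, -3): (3, 0, 1).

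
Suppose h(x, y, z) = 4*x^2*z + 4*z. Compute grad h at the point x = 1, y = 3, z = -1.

∂h/∂x = 8*x*z
∂h/∂y = 0
∂h/∂z = 4*x^2 + 4
∇h = (8*x*z, 0, 4*x^2 + 4)
At (1, 3, -1): (-8, 0, 8).

(-8, 0, 8)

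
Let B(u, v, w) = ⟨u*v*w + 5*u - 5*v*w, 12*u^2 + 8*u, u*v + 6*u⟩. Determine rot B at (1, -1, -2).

(1, -1, 24)

(∇×B)₁ = ∂B₃/∂v − ∂B₂/∂w = u
(∇×B)₂ = ∂B₁/∂w − ∂B₃/∂u = u*v - 6*v - 6
(∇×B)₃ = ∂B₂/∂u − ∂B₁/∂v = -u*w + 24*u + 5*w + 8
∇×B = (u, u*v - 6*v - 6, -u*w + 24*u + 5*w + 8)
At (1, -1, -2): (1, -1, 24).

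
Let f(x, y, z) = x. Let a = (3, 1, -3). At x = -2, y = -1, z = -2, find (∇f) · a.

3

∂f/∂x = 1
∂f/∂y = 0
∂f/∂z = 0
∇f at (-2, -1, -2) = (1, 0, 0)
∇f · a = (1)(3) + (0)(1) + (0)(-3) = 3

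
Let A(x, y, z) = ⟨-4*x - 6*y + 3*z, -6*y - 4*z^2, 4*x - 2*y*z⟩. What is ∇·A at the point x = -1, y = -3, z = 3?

-4

∂A₁/∂x = -4
∂A₂/∂y = -6
∂A₃/∂z = -2*y
∇·A = -2*y - 10
At (-1, -3, 3): -4.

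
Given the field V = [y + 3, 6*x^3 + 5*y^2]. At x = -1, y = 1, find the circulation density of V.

∂V₂/∂x = 18*x^2
∂V₁/∂y = 1
Scalar curl = 18*x^2 - 1
At (-1, 1): 17.

17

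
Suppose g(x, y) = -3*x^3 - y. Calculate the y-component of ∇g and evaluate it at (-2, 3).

(∇g)_2 = ∂g/∂y = -1
At (-2, 3): -1.

-1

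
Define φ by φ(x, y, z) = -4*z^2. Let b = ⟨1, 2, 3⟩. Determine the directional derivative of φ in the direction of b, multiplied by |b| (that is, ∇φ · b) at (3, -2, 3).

-72

∂φ/∂x = 0
∂φ/∂y = 0
∂φ/∂z = -8*z
∇φ at (3, -2, 3) = (0, 0, -24)
∇φ · b = (0)(1) + (0)(2) + (-24)(3) = -72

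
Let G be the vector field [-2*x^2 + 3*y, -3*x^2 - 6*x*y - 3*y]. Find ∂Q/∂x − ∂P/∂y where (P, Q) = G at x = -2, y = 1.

∂G₂/∂x = -6*x - 6*y
∂G₁/∂y = 3
Scalar curl = -6*x - 6*y - 3
At (-2, 1): 3.

3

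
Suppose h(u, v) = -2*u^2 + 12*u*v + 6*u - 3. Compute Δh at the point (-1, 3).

-4

∂²h/∂u² = -4
∂²h/∂v² = 0
∇²h = -4
At (-1, 3): -4.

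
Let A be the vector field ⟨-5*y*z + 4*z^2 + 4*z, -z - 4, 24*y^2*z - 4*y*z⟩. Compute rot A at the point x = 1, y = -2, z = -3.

(∇×A)₁ = ∂A₃/∂y − ∂A₂/∂z = 48*y*z - 4*z + 1
(∇×A)₂ = ∂A₁/∂z − ∂A₃/∂x = -5*y + 8*z + 4
(∇×A)₃ = ∂A₂/∂x − ∂A₁/∂y = 5*z
∇×A = (48*y*z - 4*z + 1, -5*y + 8*z + 4, 5*z)
At (1, -2, -3): (301, -10, -15).

(301, -10, -15)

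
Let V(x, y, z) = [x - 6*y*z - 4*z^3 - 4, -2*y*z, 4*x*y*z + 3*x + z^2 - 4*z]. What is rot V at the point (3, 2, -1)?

(∇×V)₁ = ∂V₃/∂y − ∂V₂/∂z = 4*x*z + 2*y
(∇×V)₂ = ∂V₁/∂z − ∂V₃/∂x = -4*y*z - 6*y - 12*z^2 - 3
(∇×V)₃ = ∂V₂/∂x − ∂V₁/∂y = 6*z
∇×V = (4*x*z + 2*y, -4*y*z - 6*y - 12*z^2 - 3, 6*z)
At (3, 2, -1): (-8, -19, -6).

(-8, -19, -6)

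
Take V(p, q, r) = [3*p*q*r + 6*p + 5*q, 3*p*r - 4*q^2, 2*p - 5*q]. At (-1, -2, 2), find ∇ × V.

(-2, 4, 7)

(∇×V)₁ = ∂V₃/∂q − ∂V₂/∂r = -3*p - 5
(∇×V)₂ = ∂V₁/∂r − ∂V₃/∂p = 3*p*q - 2
(∇×V)₃ = ∂V₂/∂p − ∂V₁/∂q = -3*p*r + 3*r - 5
∇×V = (-3*p - 5, 3*p*q - 2, -3*p*r + 3*r - 5)
At (-1, -2, 2): (-2, 4, 7).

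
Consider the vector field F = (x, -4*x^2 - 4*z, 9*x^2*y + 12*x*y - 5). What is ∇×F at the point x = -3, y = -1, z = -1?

(49, -42, 24)

(∇×F)₁ = ∂F₃/∂y − ∂F₂/∂z = 9*x^2 + 12*x + 4
(∇×F)₂ = ∂F₁/∂z − ∂F₃/∂x = -18*x*y - 12*y
(∇×F)₃ = ∂F₂/∂x − ∂F₁/∂y = -8*x
∇×F = (9*x^2 + 12*x + 4, -18*x*y - 12*y, -8*x)
At (-3, -1, -1): (49, -42, 24).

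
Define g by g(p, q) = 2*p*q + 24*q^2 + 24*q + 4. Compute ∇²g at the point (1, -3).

48

∂²g/∂p² = 0
∂²g/∂q² = 48
∇²g = 48
At (1, -3): 48.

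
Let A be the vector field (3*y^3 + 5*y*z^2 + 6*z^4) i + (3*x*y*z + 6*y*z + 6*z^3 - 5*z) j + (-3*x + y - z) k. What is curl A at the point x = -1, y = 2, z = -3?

(-162, -705, -99)

(∇×A)₁ = ∂A₃/∂y − ∂A₂/∂z = -3*x*y - 6*y - 18*z^2 + 6
(∇×A)₂ = ∂A₁/∂z − ∂A₃/∂x = 10*y*z + 24*z^3 + 3
(∇×A)₃ = ∂A₂/∂x − ∂A₁/∂y = -9*y^2 + 3*y*z - 5*z^2
∇×A = (-3*x*y - 6*y - 18*z^2 + 6, 10*y*z + 24*z^3 + 3, -9*y^2 + 3*y*z - 5*z^2)
At (-1, 2, -3): (-162, -705, -99).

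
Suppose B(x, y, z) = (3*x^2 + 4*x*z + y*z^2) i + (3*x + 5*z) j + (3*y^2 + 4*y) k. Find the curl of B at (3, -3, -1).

(-19, 18, 2)

(∇×B)₁ = ∂B₃/∂y − ∂B₂/∂z = 6*y - 1
(∇×B)₂ = ∂B₁/∂z − ∂B₃/∂x = 4*x + 2*y*z
(∇×B)₃ = ∂B₂/∂x − ∂B₁/∂y = -z^2 + 3
∇×B = (6*y - 1, 4*x + 2*y*z, -z^2 + 3)
At (3, -3, -1): (-19, 18, 2).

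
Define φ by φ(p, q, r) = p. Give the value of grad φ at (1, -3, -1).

∂φ/∂p = 1
∂φ/∂q = 0
∂φ/∂r = 0
∇φ = (1, 0, 0)
At (1, -3, -1): (1, 0, 0).

(1, 0, 0)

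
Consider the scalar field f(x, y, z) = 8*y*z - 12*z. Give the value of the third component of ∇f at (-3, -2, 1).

(∇f)_3 = ∂f/∂z = 8*y - 12
At (-3, -2, 1): -28.

-28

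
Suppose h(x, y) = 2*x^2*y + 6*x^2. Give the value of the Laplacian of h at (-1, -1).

∂²h/∂x² = 4*(y + 3)
∂²h/∂y² = 0
∇²h = 4*y + 12
At (-1, -1): 8.

8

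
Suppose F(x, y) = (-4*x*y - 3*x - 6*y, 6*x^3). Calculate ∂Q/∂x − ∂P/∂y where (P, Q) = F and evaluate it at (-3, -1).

156

∂F₂/∂x = 18*x^2
∂F₁/∂y = -4*x - 6
Scalar curl = 18*x^2 + 4*x + 6
At (-3, -1): 156.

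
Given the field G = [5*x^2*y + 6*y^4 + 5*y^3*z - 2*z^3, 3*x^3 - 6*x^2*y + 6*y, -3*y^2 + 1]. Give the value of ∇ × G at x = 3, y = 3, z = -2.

(∇×G)₁ = ∂G₃/∂y − ∂G₂/∂z = -6*y
(∇×G)₂ = ∂G₁/∂z − ∂G₃/∂x = 5*y^3 - 6*z^2
(∇×G)₃ = ∂G₂/∂x − ∂G₁/∂y = 4*x^2 - 12*x*y - 24*y^3 - 15*y^2*z
∇×G = (-6*y, 5*y^3 - 6*z^2, 4*x^2 - 12*x*y - 24*y^3 - 15*y^2*z)
At (3, 3, -2): (-18, 111, -450).

(-18, 111, -450)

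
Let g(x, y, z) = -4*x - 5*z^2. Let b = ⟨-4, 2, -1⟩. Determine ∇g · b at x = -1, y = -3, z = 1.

∂g/∂x = -4
∂g/∂y = 0
∂g/∂z = -10*z
∇g at (-1, -3, 1) = (-4, 0, -10)
∇g · b = (-4)(-4) + (0)(2) + (-10)(-1) = 26

26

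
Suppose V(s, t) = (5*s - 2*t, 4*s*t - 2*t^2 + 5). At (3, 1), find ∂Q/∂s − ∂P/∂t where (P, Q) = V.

6

∂V₂/∂s = 4*t
∂V₁/∂t = -2
Scalar curl = 4*t + 2
At (3, 1): 6.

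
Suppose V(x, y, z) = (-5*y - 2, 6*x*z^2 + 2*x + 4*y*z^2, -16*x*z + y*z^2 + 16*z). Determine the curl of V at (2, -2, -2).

(20, -32, 31)

(∇×V)₁ = ∂V₃/∂y − ∂V₂/∂z = -12*x*z - 8*y*z + z^2
(∇×V)₂ = ∂V₁/∂z − ∂V₃/∂x = 16*z
(∇×V)₃ = ∂V₂/∂x − ∂V₁/∂y = 6*z^2 + 7
∇×V = (-12*x*z - 8*y*z + z^2, 16*z, 6*z^2 + 7)
At (2, -2, -2): (20, -32, 31).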